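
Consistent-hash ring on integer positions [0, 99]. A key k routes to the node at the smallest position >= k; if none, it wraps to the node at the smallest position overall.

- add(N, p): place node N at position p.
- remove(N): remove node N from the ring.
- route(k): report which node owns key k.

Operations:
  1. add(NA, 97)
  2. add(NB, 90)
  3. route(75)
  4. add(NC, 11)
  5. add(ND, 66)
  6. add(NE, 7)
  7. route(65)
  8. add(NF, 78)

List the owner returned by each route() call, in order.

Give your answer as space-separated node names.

Op 1: add NA@97 -> ring=[97:NA]
Op 2: add NB@90 -> ring=[90:NB,97:NA]
Op 3: route key 75: smallest pos >= 75 is 90 -> NB
Op 4: add NC@11 -> ring=[11:NC,90:NB,97:NA]
Op 5: add ND@66 -> ring=[11:NC,66:ND,90:NB,97:NA]
Op 6: add NE@7 -> ring=[7:NE,11:NC,66:ND,90:NB,97:NA]
Op 7: route key 65: smallest pos >= 65 is 66 -> ND
Op 8: add NF@78 -> ring=[7:NE,11:NC,66:ND,78:NF,90:NB,97:NA]

Answer: NB ND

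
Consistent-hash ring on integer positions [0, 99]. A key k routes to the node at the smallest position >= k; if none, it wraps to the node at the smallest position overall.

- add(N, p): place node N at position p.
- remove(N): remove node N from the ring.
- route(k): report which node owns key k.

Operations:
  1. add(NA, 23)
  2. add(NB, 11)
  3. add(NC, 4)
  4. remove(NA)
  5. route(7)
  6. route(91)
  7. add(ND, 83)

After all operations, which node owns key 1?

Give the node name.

Op 1: add NA@23 -> ring=[23:NA]
Op 2: add NB@11 -> ring=[11:NB,23:NA]
Op 3: add NC@4 -> ring=[4:NC,11:NB,23:NA]
Op 4: remove NA -> ring=[4:NC,11:NB]
Op 5: route key 7: smallest pos >= 7 is 11 -> NB
Op 6: route key 91: none >= 91, wrap to smallest pos 4 -> NC
Op 7: add ND@83 -> ring=[4:NC,11:NB,83:ND]
Final route key 1: smallest pos >= 1 is 4 -> NC

Answer: NC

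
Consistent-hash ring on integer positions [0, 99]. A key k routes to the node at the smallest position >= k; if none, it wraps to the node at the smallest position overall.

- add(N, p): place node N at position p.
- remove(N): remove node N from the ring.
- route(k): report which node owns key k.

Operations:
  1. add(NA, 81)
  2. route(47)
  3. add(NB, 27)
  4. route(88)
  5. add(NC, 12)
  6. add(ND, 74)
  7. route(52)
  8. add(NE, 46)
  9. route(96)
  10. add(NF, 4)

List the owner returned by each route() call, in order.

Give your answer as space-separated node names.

Answer: NA NB ND NC

Derivation:
Op 1: add NA@81 -> ring=[81:NA]
Op 2: route key 47: smallest pos >= 47 is 81 -> NA
Op 3: add NB@27 -> ring=[27:NB,81:NA]
Op 4: route key 88: none >= 88, wrap to smallest pos 27 -> NB
Op 5: add NC@12 -> ring=[12:NC,27:NB,81:NA]
Op 6: add ND@74 -> ring=[12:NC,27:NB,74:ND,81:NA]
Op 7: route key 52: smallest pos >= 52 is 74 -> ND
Op 8: add NE@46 -> ring=[12:NC,27:NB,46:NE,74:ND,81:NA]
Op 9: route key 96: none >= 96, wrap to smallest pos 12 -> NC
Op 10: add NF@4 -> ring=[4:NF,12:NC,27:NB,46:NE,74:ND,81:NA]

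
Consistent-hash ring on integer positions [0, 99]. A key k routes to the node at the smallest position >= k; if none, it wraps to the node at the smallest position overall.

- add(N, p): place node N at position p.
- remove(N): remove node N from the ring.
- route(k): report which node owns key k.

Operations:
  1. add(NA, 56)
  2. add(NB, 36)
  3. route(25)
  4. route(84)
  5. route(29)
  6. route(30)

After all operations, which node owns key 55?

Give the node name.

Op 1: add NA@56 -> ring=[56:NA]
Op 2: add NB@36 -> ring=[36:NB,56:NA]
Op 3: route key 25: smallest pos >= 25 is 36 -> NB
Op 4: route key 84: none >= 84, wrap to smallest pos 36 -> NB
Op 5: route key 29: smallest pos >= 29 is 36 -> NB
Op 6: route key 30: smallest pos >= 30 is 36 -> NB
Final route key 55: smallest pos >= 55 is 56 -> NA

Answer: NA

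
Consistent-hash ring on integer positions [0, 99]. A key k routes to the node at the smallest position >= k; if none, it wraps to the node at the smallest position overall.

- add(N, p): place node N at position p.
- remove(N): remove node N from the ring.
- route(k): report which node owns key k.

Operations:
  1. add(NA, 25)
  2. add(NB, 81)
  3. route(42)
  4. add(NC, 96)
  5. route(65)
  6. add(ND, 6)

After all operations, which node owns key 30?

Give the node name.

Op 1: add NA@25 -> ring=[25:NA]
Op 2: add NB@81 -> ring=[25:NA,81:NB]
Op 3: route key 42: smallest pos >= 42 is 81 -> NB
Op 4: add NC@96 -> ring=[25:NA,81:NB,96:NC]
Op 5: route key 65: smallest pos >= 65 is 81 -> NB
Op 6: add ND@6 -> ring=[6:ND,25:NA,81:NB,96:NC]
Final route key 30: smallest pos >= 30 is 81 -> NB

Answer: NB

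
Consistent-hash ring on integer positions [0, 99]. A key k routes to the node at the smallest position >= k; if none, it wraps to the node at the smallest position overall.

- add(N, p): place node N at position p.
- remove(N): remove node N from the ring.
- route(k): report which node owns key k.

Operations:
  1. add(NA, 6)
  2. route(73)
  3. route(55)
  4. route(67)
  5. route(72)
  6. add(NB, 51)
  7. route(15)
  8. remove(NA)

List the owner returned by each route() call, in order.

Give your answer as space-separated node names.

Answer: NA NA NA NA NB

Derivation:
Op 1: add NA@6 -> ring=[6:NA]
Op 2: route key 73: none >= 73, wrap to smallest pos 6 -> NA
Op 3: route key 55: none >= 55, wrap to smallest pos 6 -> NA
Op 4: route key 67: none >= 67, wrap to smallest pos 6 -> NA
Op 5: route key 72: none >= 72, wrap to smallest pos 6 -> NA
Op 6: add NB@51 -> ring=[6:NA,51:NB]
Op 7: route key 15: smallest pos >= 15 is 51 -> NB
Op 8: remove NA -> ring=[51:NB]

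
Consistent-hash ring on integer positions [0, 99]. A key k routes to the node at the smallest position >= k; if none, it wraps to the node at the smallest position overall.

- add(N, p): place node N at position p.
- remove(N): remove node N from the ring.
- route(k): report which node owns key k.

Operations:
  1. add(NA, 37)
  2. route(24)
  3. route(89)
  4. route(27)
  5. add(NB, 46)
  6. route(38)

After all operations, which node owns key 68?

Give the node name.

Op 1: add NA@37 -> ring=[37:NA]
Op 2: route key 24: smallest pos >= 24 is 37 -> NA
Op 3: route key 89: none >= 89, wrap to smallest pos 37 -> NA
Op 4: route key 27: smallest pos >= 27 is 37 -> NA
Op 5: add NB@46 -> ring=[37:NA,46:NB]
Op 6: route key 38: smallest pos >= 38 is 46 -> NB
Final route key 68: none >= 68, wrap to smallest pos 37 -> NA

Answer: NA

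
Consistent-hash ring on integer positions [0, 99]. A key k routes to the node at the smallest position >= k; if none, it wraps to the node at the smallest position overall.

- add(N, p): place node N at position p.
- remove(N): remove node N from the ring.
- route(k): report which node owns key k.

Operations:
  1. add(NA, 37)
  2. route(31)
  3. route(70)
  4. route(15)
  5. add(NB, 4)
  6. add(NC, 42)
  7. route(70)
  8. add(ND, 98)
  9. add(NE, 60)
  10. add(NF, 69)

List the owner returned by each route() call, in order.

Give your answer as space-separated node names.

Answer: NA NA NA NB

Derivation:
Op 1: add NA@37 -> ring=[37:NA]
Op 2: route key 31: smallest pos >= 31 is 37 -> NA
Op 3: route key 70: none >= 70, wrap to smallest pos 37 -> NA
Op 4: route key 15: smallest pos >= 15 is 37 -> NA
Op 5: add NB@4 -> ring=[4:NB,37:NA]
Op 6: add NC@42 -> ring=[4:NB,37:NA,42:NC]
Op 7: route key 70: none >= 70, wrap to smallest pos 4 -> NB
Op 8: add ND@98 -> ring=[4:NB,37:NA,42:NC,98:ND]
Op 9: add NE@60 -> ring=[4:NB,37:NA,42:NC,60:NE,98:ND]
Op 10: add NF@69 -> ring=[4:NB,37:NA,42:NC,60:NE,69:NF,98:ND]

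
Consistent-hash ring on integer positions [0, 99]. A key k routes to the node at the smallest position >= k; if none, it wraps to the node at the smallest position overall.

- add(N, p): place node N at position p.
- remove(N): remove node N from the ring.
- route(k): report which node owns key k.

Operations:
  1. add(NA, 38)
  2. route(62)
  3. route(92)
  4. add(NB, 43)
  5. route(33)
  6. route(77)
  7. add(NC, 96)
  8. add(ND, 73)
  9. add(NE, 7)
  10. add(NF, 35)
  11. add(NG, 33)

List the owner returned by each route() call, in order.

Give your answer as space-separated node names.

Op 1: add NA@38 -> ring=[38:NA]
Op 2: route key 62: none >= 62, wrap to smallest pos 38 -> NA
Op 3: route key 92: none >= 92, wrap to smallest pos 38 -> NA
Op 4: add NB@43 -> ring=[38:NA,43:NB]
Op 5: route key 33: smallest pos >= 33 is 38 -> NA
Op 6: route key 77: none >= 77, wrap to smallest pos 38 -> NA
Op 7: add NC@96 -> ring=[38:NA,43:NB,96:NC]
Op 8: add ND@73 -> ring=[38:NA,43:NB,73:ND,96:NC]
Op 9: add NE@7 -> ring=[7:NE,38:NA,43:NB,73:ND,96:NC]
Op 10: add NF@35 -> ring=[7:NE,35:NF,38:NA,43:NB,73:ND,96:NC]
Op 11: add NG@33 -> ring=[7:NE,33:NG,35:NF,38:NA,43:NB,73:ND,96:NC]

Answer: NA NA NA NA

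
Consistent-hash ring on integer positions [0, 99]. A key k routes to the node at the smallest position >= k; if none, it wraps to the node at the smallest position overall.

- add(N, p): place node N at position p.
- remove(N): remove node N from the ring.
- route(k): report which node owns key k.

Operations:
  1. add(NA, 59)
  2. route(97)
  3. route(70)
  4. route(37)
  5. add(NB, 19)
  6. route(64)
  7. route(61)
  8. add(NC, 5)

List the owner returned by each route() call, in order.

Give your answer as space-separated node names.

Op 1: add NA@59 -> ring=[59:NA]
Op 2: route key 97: none >= 97, wrap to smallest pos 59 -> NA
Op 3: route key 70: none >= 70, wrap to smallest pos 59 -> NA
Op 4: route key 37: smallest pos >= 37 is 59 -> NA
Op 5: add NB@19 -> ring=[19:NB,59:NA]
Op 6: route key 64: none >= 64, wrap to smallest pos 19 -> NB
Op 7: route key 61: none >= 61, wrap to smallest pos 19 -> NB
Op 8: add NC@5 -> ring=[5:NC,19:NB,59:NA]

Answer: NA NA NA NB NB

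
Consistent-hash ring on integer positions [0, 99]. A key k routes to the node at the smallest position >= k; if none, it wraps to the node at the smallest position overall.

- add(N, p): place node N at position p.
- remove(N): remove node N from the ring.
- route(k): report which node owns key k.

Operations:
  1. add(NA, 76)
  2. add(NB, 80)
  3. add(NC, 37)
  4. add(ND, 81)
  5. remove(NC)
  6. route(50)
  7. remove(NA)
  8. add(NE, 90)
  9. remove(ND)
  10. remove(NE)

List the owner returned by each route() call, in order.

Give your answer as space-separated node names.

Answer: NA

Derivation:
Op 1: add NA@76 -> ring=[76:NA]
Op 2: add NB@80 -> ring=[76:NA,80:NB]
Op 3: add NC@37 -> ring=[37:NC,76:NA,80:NB]
Op 4: add ND@81 -> ring=[37:NC,76:NA,80:NB,81:ND]
Op 5: remove NC -> ring=[76:NA,80:NB,81:ND]
Op 6: route key 50: smallest pos >= 50 is 76 -> NA
Op 7: remove NA -> ring=[80:NB,81:ND]
Op 8: add NE@90 -> ring=[80:NB,81:ND,90:NE]
Op 9: remove ND -> ring=[80:NB,90:NE]
Op 10: remove NE -> ring=[80:NB]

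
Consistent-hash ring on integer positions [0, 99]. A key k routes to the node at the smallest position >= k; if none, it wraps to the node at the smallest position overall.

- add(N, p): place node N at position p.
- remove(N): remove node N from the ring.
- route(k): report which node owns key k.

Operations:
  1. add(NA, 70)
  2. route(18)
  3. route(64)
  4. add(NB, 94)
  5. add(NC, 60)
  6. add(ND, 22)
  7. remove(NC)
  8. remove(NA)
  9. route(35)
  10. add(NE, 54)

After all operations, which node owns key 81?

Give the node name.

Op 1: add NA@70 -> ring=[70:NA]
Op 2: route key 18: smallest pos >= 18 is 70 -> NA
Op 3: route key 64: smallest pos >= 64 is 70 -> NA
Op 4: add NB@94 -> ring=[70:NA,94:NB]
Op 5: add NC@60 -> ring=[60:NC,70:NA,94:NB]
Op 6: add ND@22 -> ring=[22:ND,60:NC,70:NA,94:NB]
Op 7: remove NC -> ring=[22:ND,70:NA,94:NB]
Op 8: remove NA -> ring=[22:ND,94:NB]
Op 9: route key 35: smallest pos >= 35 is 94 -> NB
Op 10: add NE@54 -> ring=[22:ND,54:NE,94:NB]
Final route key 81: smallest pos >= 81 is 94 -> NB

Answer: NB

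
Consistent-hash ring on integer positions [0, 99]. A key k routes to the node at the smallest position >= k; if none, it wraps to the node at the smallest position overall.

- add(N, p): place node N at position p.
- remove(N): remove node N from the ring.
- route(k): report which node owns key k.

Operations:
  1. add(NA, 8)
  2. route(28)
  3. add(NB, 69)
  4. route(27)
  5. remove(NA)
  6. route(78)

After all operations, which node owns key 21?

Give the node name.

Op 1: add NA@8 -> ring=[8:NA]
Op 2: route key 28: none >= 28, wrap to smallest pos 8 -> NA
Op 3: add NB@69 -> ring=[8:NA,69:NB]
Op 4: route key 27: smallest pos >= 27 is 69 -> NB
Op 5: remove NA -> ring=[69:NB]
Op 6: route key 78: none >= 78, wrap to smallest pos 69 -> NB
Final route key 21: smallest pos >= 21 is 69 -> NB

Answer: NB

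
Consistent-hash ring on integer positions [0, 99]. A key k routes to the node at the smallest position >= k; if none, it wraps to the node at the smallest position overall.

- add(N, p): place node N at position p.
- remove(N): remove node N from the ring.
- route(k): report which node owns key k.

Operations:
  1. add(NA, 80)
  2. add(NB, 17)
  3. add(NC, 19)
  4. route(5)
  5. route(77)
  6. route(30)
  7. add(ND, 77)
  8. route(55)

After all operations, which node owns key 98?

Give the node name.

Op 1: add NA@80 -> ring=[80:NA]
Op 2: add NB@17 -> ring=[17:NB,80:NA]
Op 3: add NC@19 -> ring=[17:NB,19:NC,80:NA]
Op 4: route key 5: smallest pos >= 5 is 17 -> NB
Op 5: route key 77: smallest pos >= 77 is 80 -> NA
Op 6: route key 30: smallest pos >= 30 is 80 -> NA
Op 7: add ND@77 -> ring=[17:NB,19:NC,77:ND,80:NA]
Op 8: route key 55: smallest pos >= 55 is 77 -> ND
Final route key 98: none >= 98, wrap to smallest pos 17 -> NB

Answer: NB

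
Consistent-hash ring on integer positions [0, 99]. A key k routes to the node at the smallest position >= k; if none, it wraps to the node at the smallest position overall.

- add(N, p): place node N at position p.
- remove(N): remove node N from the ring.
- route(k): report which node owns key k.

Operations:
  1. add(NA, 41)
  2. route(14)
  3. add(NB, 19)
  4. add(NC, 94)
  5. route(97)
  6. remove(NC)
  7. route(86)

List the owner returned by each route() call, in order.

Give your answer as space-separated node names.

Op 1: add NA@41 -> ring=[41:NA]
Op 2: route key 14: smallest pos >= 14 is 41 -> NA
Op 3: add NB@19 -> ring=[19:NB,41:NA]
Op 4: add NC@94 -> ring=[19:NB,41:NA,94:NC]
Op 5: route key 97: none >= 97, wrap to smallest pos 19 -> NB
Op 6: remove NC -> ring=[19:NB,41:NA]
Op 7: route key 86: none >= 86, wrap to smallest pos 19 -> NB

Answer: NA NB NB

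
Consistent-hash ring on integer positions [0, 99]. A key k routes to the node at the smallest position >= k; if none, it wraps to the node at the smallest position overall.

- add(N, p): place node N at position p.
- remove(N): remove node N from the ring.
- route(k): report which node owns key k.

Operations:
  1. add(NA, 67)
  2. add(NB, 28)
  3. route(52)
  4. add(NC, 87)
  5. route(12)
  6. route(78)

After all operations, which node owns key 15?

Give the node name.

Answer: NB

Derivation:
Op 1: add NA@67 -> ring=[67:NA]
Op 2: add NB@28 -> ring=[28:NB,67:NA]
Op 3: route key 52: smallest pos >= 52 is 67 -> NA
Op 4: add NC@87 -> ring=[28:NB,67:NA,87:NC]
Op 5: route key 12: smallest pos >= 12 is 28 -> NB
Op 6: route key 78: smallest pos >= 78 is 87 -> NC
Final route key 15: smallest pos >= 15 is 28 -> NB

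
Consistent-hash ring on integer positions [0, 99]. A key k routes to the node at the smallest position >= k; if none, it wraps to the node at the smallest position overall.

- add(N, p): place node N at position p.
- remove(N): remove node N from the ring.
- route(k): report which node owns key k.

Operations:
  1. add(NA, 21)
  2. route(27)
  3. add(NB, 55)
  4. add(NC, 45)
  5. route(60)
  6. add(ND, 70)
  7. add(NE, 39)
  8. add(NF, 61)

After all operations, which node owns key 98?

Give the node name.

Op 1: add NA@21 -> ring=[21:NA]
Op 2: route key 27: none >= 27, wrap to smallest pos 21 -> NA
Op 3: add NB@55 -> ring=[21:NA,55:NB]
Op 4: add NC@45 -> ring=[21:NA,45:NC,55:NB]
Op 5: route key 60: none >= 60, wrap to smallest pos 21 -> NA
Op 6: add ND@70 -> ring=[21:NA,45:NC,55:NB,70:ND]
Op 7: add NE@39 -> ring=[21:NA,39:NE,45:NC,55:NB,70:ND]
Op 8: add NF@61 -> ring=[21:NA,39:NE,45:NC,55:NB,61:NF,70:ND]
Final route key 98: none >= 98, wrap to smallest pos 21 -> NA

Answer: NA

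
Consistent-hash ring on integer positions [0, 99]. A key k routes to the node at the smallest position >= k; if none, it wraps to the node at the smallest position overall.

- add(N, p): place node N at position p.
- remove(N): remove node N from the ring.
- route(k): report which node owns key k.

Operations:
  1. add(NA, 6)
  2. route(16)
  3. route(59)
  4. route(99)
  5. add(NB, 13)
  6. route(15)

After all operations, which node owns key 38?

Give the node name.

Op 1: add NA@6 -> ring=[6:NA]
Op 2: route key 16: none >= 16, wrap to smallest pos 6 -> NA
Op 3: route key 59: none >= 59, wrap to smallest pos 6 -> NA
Op 4: route key 99: none >= 99, wrap to smallest pos 6 -> NA
Op 5: add NB@13 -> ring=[6:NA,13:NB]
Op 6: route key 15: none >= 15, wrap to smallest pos 6 -> NA
Final route key 38: none >= 38, wrap to smallest pos 6 -> NA

Answer: NA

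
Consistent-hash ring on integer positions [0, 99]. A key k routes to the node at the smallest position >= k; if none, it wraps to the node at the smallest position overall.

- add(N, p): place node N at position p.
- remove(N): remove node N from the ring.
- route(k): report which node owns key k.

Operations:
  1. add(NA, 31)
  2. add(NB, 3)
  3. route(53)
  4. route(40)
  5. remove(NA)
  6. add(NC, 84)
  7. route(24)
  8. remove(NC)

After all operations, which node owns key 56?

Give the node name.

Op 1: add NA@31 -> ring=[31:NA]
Op 2: add NB@3 -> ring=[3:NB,31:NA]
Op 3: route key 53: none >= 53, wrap to smallest pos 3 -> NB
Op 4: route key 40: none >= 40, wrap to smallest pos 3 -> NB
Op 5: remove NA -> ring=[3:NB]
Op 6: add NC@84 -> ring=[3:NB,84:NC]
Op 7: route key 24: smallest pos >= 24 is 84 -> NC
Op 8: remove NC -> ring=[3:NB]
Final route key 56: none >= 56, wrap to smallest pos 3 -> NB

Answer: NB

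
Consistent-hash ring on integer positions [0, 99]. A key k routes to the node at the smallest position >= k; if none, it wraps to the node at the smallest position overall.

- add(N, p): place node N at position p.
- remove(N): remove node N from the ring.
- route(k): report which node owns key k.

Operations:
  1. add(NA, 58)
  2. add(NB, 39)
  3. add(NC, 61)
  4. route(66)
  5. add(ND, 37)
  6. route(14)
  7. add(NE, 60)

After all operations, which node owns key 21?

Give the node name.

Op 1: add NA@58 -> ring=[58:NA]
Op 2: add NB@39 -> ring=[39:NB,58:NA]
Op 3: add NC@61 -> ring=[39:NB,58:NA,61:NC]
Op 4: route key 66: none >= 66, wrap to smallest pos 39 -> NB
Op 5: add ND@37 -> ring=[37:ND,39:NB,58:NA,61:NC]
Op 6: route key 14: smallest pos >= 14 is 37 -> ND
Op 7: add NE@60 -> ring=[37:ND,39:NB,58:NA,60:NE,61:NC]
Final route key 21: smallest pos >= 21 is 37 -> ND

Answer: ND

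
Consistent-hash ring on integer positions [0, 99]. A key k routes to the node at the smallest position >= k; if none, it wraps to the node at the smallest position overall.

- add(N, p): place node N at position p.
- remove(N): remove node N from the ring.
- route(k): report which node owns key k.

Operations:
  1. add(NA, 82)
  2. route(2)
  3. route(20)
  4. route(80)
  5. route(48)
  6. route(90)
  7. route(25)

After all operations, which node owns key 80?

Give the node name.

Answer: NA

Derivation:
Op 1: add NA@82 -> ring=[82:NA]
Op 2: route key 2: smallest pos >= 2 is 82 -> NA
Op 3: route key 20: smallest pos >= 20 is 82 -> NA
Op 4: route key 80: smallest pos >= 80 is 82 -> NA
Op 5: route key 48: smallest pos >= 48 is 82 -> NA
Op 6: route key 90: none >= 90, wrap to smallest pos 82 -> NA
Op 7: route key 25: smallest pos >= 25 is 82 -> NA
Final route key 80: smallest pos >= 80 is 82 -> NA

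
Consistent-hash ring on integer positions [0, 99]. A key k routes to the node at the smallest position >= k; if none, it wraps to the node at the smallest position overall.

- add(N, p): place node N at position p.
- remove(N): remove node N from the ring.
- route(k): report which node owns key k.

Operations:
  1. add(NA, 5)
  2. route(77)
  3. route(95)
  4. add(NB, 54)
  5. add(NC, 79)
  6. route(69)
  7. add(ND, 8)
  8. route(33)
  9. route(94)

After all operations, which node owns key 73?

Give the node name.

Op 1: add NA@5 -> ring=[5:NA]
Op 2: route key 77: none >= 77, wrap to smallest pos 5 -> NA
Op 3: route key 95: none >= 95, wrap to smallest pos 5 -> NA
Op 4: add NB@54 -> ring=[5:NA,54:NB]
Op 5: add NC@79 -> ring=[5:NA,54:NB,79:NC]
Op 6: route key 69: smallest pos >= 69 is 79 -> NC
Op 7: add ND@8 -> ring=[5:NA,8:ND,54:NB,79:NC]
Op 8: route key 33: smallest pos >= 33 is 54 -> NB
Op 9: route key 94: none >= 94, wrap to smallest pos 5 -> NA
Final route key 73: smallest pos >= 73 is 79 -> NC

Answer: NC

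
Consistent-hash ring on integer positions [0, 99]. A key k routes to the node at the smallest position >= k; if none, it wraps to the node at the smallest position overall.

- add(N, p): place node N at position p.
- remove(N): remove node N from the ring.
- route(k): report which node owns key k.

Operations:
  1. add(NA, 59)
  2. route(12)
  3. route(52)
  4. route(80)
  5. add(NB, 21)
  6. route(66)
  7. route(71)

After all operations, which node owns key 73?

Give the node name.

Op 1: add NA@59 -> ring=[59:NA]
Op 2: route key 12: smallest pos >= 12 is 59 -> NA
Op 3: route key 52: smallest pos >= 52 is 59 -> NA
Op 4: route key 80: none >= 80, wrap to smallest pos 59 -> NA
Op 5: add NB@21 -> ring=[21:NB,59:NA]
Op 6: route key 66: none >= 66, wrap to smallest pos 21 -> NB
Op 7: route key 71: none >= 71, wrap to smallest pos 21 -> NB
Final route key 73: none >= 73, wrap to smallest pos 21 -> NB

Answer: NB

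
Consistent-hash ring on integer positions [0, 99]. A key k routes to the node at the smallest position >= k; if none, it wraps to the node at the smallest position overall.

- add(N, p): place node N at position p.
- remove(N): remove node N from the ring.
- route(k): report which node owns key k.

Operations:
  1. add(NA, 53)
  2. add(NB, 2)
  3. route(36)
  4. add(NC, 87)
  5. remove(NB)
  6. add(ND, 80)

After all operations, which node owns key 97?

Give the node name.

Answer: NA

Derivation:
Op 1: add NA@53 -> ring=[53:NA]
Op 2: add NB@2 -> ring=[2:NB,53:NA]
Op 3: route key 36: smallest pos >= 36 is 53 -> NA
Op 4: add NC@87 -> ring=[2:NB,53:NA,87:NC]
Op 5: remove NB -> ring=[53:NA,87:NC]
Op 6: add ND@80 -> ring=[53:NA,80:ND,87:NC]
Final route key 97: none >= 97, wrap to smallest pos 53 -> NA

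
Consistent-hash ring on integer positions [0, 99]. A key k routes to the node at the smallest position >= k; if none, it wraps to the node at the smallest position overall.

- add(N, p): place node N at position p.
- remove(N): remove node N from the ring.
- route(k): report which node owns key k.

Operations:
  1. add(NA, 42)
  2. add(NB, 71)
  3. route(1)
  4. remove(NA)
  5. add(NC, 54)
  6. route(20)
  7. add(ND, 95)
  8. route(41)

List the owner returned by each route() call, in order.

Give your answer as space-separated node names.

Op 1: add NA@42 -> ring=[42:NA]
Op 2: add NB@71 -> ring=[42:NA,71:NB]
Op 3: route key 1: smallest pos >= 1 is 42 -> NA
Op 4: remove NA -> ring=[71:NB]
Op 5: add NC@54 -> ring=[54:NC,71:NB]
Op 6: route key 20: smallest pos >= 20 is 54 -> NC
Op 7: add ND@95 -> ring=[54:NC,71:NB,95:ND]
Op 8: route key 41: smallest pos >= 41 is 54 -> NC

Answer: NA NC NC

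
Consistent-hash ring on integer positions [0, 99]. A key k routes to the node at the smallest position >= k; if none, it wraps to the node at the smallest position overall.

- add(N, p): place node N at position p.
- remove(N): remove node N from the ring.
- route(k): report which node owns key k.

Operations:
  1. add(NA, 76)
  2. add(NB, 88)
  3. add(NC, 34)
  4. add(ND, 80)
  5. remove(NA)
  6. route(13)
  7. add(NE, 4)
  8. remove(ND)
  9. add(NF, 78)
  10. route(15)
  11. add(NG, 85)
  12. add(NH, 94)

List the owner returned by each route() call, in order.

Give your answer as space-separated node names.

Answer: NC NC

Derivation:
Op 1: add NA@76 -> ring=[76:NA]
Op 2: add NB@88 -> ring=[76:NA,88:NB]
Op 3: add NC@34 -> ring=[34:NC,76:NA,88:NB]
Op 4: add ND@80 -> ring=[34:NC,76:NA,80:ND,88:NB]
Op 5: remove NA -> ring=[34:NC,80:ND,88:NB]
Op 6: route key 13: smallest pos >= 13 is 34 -> NC
Op 7: add NE@4 -> ring=[4:NE,34:NC,80:ND,88:NB]
Op 8: remove ND -> ring=[4:NE,34:NC,88:NB]
Op 9: add NF@78 -> ring=[4:NE,34:NC,78:NF,88:NB]
Op 10: route key 15: smallest pos >= 15 is 34 -> NC
Op 11: add NG@85 -> ring=[4:NE,34:NC,78:NF,85:NG,88:NB]
Op 12: add NH@94 -> ring=[4:NE,34:NC,78:NF,85:NG,88:NB,94:NH]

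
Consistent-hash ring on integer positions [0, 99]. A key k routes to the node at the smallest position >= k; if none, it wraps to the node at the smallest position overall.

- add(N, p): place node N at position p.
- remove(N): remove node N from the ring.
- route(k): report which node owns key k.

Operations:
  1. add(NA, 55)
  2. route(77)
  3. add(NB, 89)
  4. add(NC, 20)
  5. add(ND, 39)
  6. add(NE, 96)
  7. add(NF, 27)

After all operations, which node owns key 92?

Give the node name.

Op 1: add NA@55 -> ring=[55:NA]
Op 2: route key 77: none >= 77, wrap to smallest pos 55 -> NA
Op 3: add NB@89 -> ring=[55:NA,89:NB]
Op 4: add NC@20 -> ring=[20:NC,55:NA,89:NB]
Op 5: add ND@39 -> ring=[20:NC,39:ND,55:NA,89:NB]
Op 6: add NE@96 -> ring=[20:NC,39:ND,55:NA,89:NB,96:NE]
Op 7: add NF@27 -> ring=[20:NC,27:NF,39:ND,55:NA,89:NB,96:NE]
Final route key 92: smallest pos >= 92 is 96 -> NE

Answer: NE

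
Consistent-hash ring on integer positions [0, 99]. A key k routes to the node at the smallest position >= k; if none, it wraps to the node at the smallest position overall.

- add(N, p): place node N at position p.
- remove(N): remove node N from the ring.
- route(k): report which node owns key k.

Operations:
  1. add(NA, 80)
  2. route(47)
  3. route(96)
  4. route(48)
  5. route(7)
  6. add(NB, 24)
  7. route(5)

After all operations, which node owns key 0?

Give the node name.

Op 1: add NA@80 -> ring=[80:NA]
Op 2: route key 47: smallest pos >= 47 is 80 -> NA
Op 3: route key 96: none >= 96, wrap to smallest pos 80 -> NA
Op 4: route key 48: smallest pos >= 48 is 80 -> NA
Op 5: route key 7: smallest pos >= 7 is 80 -> NA
Op 6: add NB@24 -> ring=[24:NB,80:NA]
Op 7: route key 5: smallest pos >= 5 is 24 -> NB
Final route key 0: smallest pos >= 0 is 24 -> NB

Answer: NB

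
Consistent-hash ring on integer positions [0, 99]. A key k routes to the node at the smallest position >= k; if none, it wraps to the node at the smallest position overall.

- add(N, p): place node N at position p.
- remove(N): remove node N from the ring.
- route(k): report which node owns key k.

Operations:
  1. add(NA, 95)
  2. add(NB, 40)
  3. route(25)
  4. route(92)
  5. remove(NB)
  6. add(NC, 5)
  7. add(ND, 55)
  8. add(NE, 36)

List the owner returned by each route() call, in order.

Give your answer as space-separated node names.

Answer: NB NA

Derivation:
Op 1: add NA@95 -> ring=[95:NA]
Op 2: add NB@40 -> ring=[40:NB,95:NA]
Op 3: route key 25: smallest pos >= 25 is 40 -> NB
Op 4: route key 92: smallest pos >= 92 is 95 -> NA
Op 5: remove NB -> ring=[95:NA]
Op 6: add NC@5 -> ring=[5:NC,95:NA]
Op 7: add ND@55 -> ring=[5:NC,55:ND,95:NA]
Op 8: add NE@36 -> ring=[5:NC,36:NE,55:ND,95:NA]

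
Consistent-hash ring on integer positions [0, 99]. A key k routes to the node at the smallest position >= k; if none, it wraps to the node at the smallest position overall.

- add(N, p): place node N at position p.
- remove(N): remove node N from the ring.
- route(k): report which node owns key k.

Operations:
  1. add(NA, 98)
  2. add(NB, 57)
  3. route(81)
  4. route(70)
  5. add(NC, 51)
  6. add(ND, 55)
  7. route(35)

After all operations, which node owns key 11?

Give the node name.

Op 1: add NA@98 -> ring=[98:NA]
Op 2: add NB@57 -> ring=[57:NB,98:NA]
Op 3: route key 81: smallest pos >= 81 is 98 -> NA
Op 4: route key 70: smallest pos >= 70 is 98 -> NA
Op 5: add NC@51 -> ring=[51:NC,57:NB,98:NA]
Op 6: add ND@55 -> ring=[51:NC,55:ND,57:NB,98:NA]
Op 7: route key 35: smallest pos >= 35 is 51 -> NC
Final route key 11: smallest pos >= 11 is 51 -> NC

Answer: NC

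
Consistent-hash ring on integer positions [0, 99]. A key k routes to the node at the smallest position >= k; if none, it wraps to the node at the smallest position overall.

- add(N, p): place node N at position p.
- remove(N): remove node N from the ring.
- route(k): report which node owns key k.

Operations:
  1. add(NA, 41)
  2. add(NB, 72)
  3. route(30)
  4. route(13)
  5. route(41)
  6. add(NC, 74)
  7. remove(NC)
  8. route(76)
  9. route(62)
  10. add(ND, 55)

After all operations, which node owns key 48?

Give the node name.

Answer: ND

Derivation:
Op 1: add NA@41 -> ring=[41:NA]
Op 2: add NB@72 -> ring=[41:NA,72:NB]
Op 3: route key 30: smallest pos >= 30 is 41 -> NA
Op 4: route key 13: smallest pos >= 13 is 41 -> NA
Op 5: route key 41: smallest pos >= 41 is 41 -> NA
Op 6: add NC@74 -> ring=[41:NA,72:NB,74:NC]
Op 7: remove NC -> ring=[41:NA,72:NB]
Op 8: route key 76: none >= 76, wrap to smallest pos 41 -> NA
Op 9: route key 62: smallest pos >= 62 is 72 -> NB
Op 10: add ND@55 -> ring=[41:NA,55:ND,72:NB]
Final route key 48: smallest pos >= 48 is 55 -> ND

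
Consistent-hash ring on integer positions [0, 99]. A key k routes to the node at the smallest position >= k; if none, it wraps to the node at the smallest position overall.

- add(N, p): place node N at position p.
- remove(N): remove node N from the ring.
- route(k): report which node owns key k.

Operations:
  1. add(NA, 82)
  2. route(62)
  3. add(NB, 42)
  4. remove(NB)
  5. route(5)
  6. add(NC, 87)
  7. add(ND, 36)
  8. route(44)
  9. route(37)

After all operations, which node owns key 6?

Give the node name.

Answer: ND

Derivation:
Op 1: add NA@82 -> ring=[82:NA]
Op 2: route key 62: smallest pos >= 62 is 82 -> NA
Op 3: add NB@42 -> ring=[42:NB,82:NA]
Op 4: remove NB -> ring=[82:NA]
Op 5: route key 5: smallest pos >= 5 is 82 -> NA
Op 6: add NC@87 -> ring=[82:NA,87:NC]
Op 7: add ND@36 -> ring=[36:ND,82:NA,87:NC]
Op 8: route key 44: smallest pos >= 44 is 82 -> NA
Op 9: route key 37: smallest pos >= 37 is 82 -> NA
Final route key 6: smallest pos >= 6 is 36 -> ND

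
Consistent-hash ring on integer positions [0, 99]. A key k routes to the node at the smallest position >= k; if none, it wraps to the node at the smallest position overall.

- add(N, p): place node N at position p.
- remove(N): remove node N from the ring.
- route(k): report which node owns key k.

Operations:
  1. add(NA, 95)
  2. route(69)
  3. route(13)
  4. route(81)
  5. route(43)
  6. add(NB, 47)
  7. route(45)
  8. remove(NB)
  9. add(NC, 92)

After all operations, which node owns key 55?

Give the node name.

Answer: NC

Derivation:
Op 1: add NA@95 -> ring=[95:NA]
Op 2: route key 69: smallest pos >= 69 is 95 -> NA
Op 3: route key 13: smallest pos >= 13 is 95 -> NA
Op 4: route key 81: smallest pos >= 81 is 95 -> NA
Op 5: route key 43: smallest pos >= 43 is 95 -> NA
Op 6: add NB@47 -> ring=[47:NB,95:NA]
Op 7: route key 45: smallest pos >= 45 is 47 -> NB
Op 8: remove NB -> ring=[95:NA]
Op 9: add NC@92 -> ring=[92:NC,95:NA]
Final route key 55: smallest pos >= 55 is 92 -> NC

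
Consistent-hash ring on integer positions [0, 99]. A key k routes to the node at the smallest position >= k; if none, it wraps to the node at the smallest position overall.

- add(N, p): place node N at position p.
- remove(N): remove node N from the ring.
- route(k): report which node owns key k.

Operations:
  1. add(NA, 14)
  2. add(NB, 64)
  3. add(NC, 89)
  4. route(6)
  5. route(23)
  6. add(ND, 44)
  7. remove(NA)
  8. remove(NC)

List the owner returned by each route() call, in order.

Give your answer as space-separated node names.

Op 1: add NA@14 -> ring=[14:NA]
Op 2: add NB@64 -> ring=[14:NA,64:NB]
Op 3: add NC@89 -> ring=[14:NA,64:NB,89:NC]
Op 4: route key 6: smallest pos >= 6 is 14 -> NA
Op 5: route key 23: smallest pos >= 23 is 64 -> NB
Op 6: add ND@44 -> ring=[14:NA,44:ND,64:NB,89:NC]
Op 7: remove NA -> ring=[44:ND,64:NB,89:NC]
Op 8: remove NC -> ring=[44:ND,64:NB]

Answer: NA NB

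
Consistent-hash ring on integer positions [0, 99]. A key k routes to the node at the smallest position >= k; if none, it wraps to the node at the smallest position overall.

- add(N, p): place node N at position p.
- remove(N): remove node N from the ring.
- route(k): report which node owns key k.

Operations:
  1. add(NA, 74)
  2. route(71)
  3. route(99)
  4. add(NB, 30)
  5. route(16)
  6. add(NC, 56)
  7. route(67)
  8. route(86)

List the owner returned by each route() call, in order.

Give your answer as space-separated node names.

Answer: NA NA NB NA NB

Derivation:
Op 1: add NA@74 -> ring=[74:NA]
Op 2: route key 71: smallest pos >= 71 is 74 -> NA
Op 3: route key 99: none >= 99, wrap to smallest pos 74 -> NA
Op 4: add NB@30 -> ring=[30:NB,74:NA]
Op 5: route key 16: smallest pos >= 16 is 30 -> NB
Op 6: add NC@56 -> ring=[30:NB,56:NC,74:NA]
Op 7: route key 67: smallest pos >= 67 is 74 -> NA
Op 8: route key 86: none >= 86, wrap to smallest pos 30 -> NB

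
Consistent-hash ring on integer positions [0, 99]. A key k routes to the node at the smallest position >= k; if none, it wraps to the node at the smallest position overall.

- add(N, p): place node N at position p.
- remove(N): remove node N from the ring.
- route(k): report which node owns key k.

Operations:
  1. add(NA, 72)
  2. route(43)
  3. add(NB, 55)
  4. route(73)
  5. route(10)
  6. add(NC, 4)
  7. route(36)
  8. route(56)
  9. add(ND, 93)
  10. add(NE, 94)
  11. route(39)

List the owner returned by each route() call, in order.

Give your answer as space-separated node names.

Op 1: add NA@72 -> ring=[72:NA]
Op 2: route key 43: smallest pos >= 43 is 72 -> NA
Op 3: add NB@55 -> ring=[55:NB,72:NA]
Op 4: route key 73: none >= 73, wrap to smallest pos 55 -> NB
Op 5: route key 10: smallest pos >= 10 is 55 -> NB
Op 6: add NC@4 -> ring=[4:NC,55:NB,72:NA]
Op 7: route key 36: smallest pos >= 36 is 55 -> NB
Op 8: route key 56: smallest pos >= 56 is 72 -> NA
Op 9: add ND@93 -> ring=[4:NC,55:NB,72:NA,93:ND]
Op 10: add NE@94 -> ring=[4:NC,55:NB,72:NA,93:ND,94:NE]
Op 11: route key 39: smallest pos >= 39 is 55 -> NB

Answer: NA NB NB NB NA NB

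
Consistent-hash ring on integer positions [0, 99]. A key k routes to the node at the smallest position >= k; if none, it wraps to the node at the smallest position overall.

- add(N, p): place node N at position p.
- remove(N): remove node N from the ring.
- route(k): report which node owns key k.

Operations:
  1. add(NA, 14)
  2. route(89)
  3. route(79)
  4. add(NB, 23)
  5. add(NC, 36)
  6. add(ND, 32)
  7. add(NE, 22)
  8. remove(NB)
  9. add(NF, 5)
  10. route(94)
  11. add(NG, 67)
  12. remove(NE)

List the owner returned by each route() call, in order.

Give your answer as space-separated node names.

Answer: NA NA NF

Derivation:
Op 1: add NA@14 -> ring=[14:NA]
Op 2: route key 89: none >= 89, wrap to smallest pos 14 -> NA
Op 3: route key 79: none >= 79, wrap to smallest pos 14 -> NA
Op 4: add NB@23 -> ring=[14:NA,23:NB]
Op 5: add NC@36 -> ring=[14:NA,23:NB,36:NC]
Op 6: add ND@32 -> ring=[14:NA,23:NB,32:ND,36:NC]
Op 7: add NE@22 -> ring=[14:NA,22:NE,23:NB,32:ND,36:NC]
Op 8: remove NB -> ring=[14:NA,22:NE,32:ND,36:NC]
Op 9: add NF@5 -> ring=[5:NF,14:NA,22:NE,32:ND,36:NC]
Op 10: route key 94: none >= 94, wrap to smallest pos 5 -> NF
Op 11: add NG@67 -> ring=[5:NF,14:NA,22:NE,32:ND,36:NC,67:NG]
Op 12: remove NE -> ring=[5:NF,14:NA,32:ND,36:NC,67:NG]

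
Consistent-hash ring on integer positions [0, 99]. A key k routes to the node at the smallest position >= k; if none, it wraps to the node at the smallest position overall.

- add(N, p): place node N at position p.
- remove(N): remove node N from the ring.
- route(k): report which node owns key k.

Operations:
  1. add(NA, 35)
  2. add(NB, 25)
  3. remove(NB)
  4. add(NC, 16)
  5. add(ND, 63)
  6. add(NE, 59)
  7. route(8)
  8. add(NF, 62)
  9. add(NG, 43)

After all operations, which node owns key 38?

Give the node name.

Answer: NG

Derivation:
Op 1: add NA@35 -> ring=[35:NA]
Op 2: add NB@25 -> ring=[25:NB,35:NA]
Op 3: remove NB -> ring=[35:NA]
Op 4: add NC@16 -> ring=[16:NC,35:NA]
Op 5: add ND@63 -> ring=[16:NC,35:NA,63:ND]
Op 6: add NE@59 -> ring=[16:NC,35:NA,59:NE,63:ND]
Op 7: route key 8: smallest pos >= 8 is 16 -> NC
Op 8: add NF@62 -> ring=[16:NC,35:NA,59:NE,62:NF,63:ND]
Op 9: add NG@43 -> ring=[16:NC,35:NA,43:NG,59:NE,62:NF,63:ND]
Final route key 38: smallest pos >= 38 is 43 -> NG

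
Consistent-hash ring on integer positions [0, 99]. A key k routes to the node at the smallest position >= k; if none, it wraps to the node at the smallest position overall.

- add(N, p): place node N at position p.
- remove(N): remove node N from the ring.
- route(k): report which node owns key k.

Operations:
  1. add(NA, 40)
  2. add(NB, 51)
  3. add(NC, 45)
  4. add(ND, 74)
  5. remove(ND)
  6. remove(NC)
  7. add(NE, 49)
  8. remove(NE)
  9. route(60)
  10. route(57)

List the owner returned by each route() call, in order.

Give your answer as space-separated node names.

Op 1: add NA@40 -> ring=[40:NA]
Op 2: add NB@51 -> ring=[40:NA,51:NB]
Op 3: add NC@45 -> ring=[40:NA,45:NC,51:NB]
Op 4: add ND@74 -> ring=[40:NA,45:NC,51:NB,74:ND]
Op 5: remove ND -> ring=[40:NA,45:NC,51:NB]
Op 6: remove NC -> ring=[40:NA,51:NB]
Op 7: add NE@49 -> ring=[40:NA,49:NE,51:NB]
Op 8: remove NE -> ring=[40:NA,51:NB]
Op 9: route key 60: none >= 60, wrap to smallest pos 40 -> NA
Op 10: route key 57: none >= 57, wrap to smallest pos 40 -> NA

Answer: NA NA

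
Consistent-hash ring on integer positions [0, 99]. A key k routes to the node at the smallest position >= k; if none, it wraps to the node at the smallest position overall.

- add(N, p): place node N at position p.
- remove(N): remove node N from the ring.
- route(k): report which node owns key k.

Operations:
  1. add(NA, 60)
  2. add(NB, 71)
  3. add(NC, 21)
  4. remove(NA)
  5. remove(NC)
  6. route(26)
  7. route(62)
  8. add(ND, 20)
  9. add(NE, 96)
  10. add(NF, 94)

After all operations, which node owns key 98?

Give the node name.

Answer: ND

Derivation:
Op 1: add NA@60 -> ring=[60:NA]
Op 2: add NB@71 -> ring=[60:NA,71:NB]
Op 3: add NC@21 -> ring=[21:NC,60:NA,71:NB]
Op 4: remove NA -> ring=[21:NC,71:NB]
Op 5: remove NC -> ring=[71:NB]
Op 6: route key 26: smallest pos >= 26 is 71 -> NB
Op 7: route key 62: smallest pos >= 62 is 71 -> NB
Op 8: add ND@20 -> ring=[20:ND,71:NB]
Op 9: add NE@96 -> ring=[20:ND,71:NB,96:NE]
Op 10: add NF@94 -> ring=[20:ND,71:NB,94:NF,96:NE]
Final route key 98: none >= 98, wrap to smallest pos 20 -> ND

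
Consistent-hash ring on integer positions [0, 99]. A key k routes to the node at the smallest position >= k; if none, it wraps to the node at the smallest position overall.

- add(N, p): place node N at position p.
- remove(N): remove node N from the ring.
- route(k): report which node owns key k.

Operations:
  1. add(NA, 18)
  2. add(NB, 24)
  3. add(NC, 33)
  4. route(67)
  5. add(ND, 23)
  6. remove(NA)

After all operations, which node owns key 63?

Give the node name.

Op 1: add NA@18 -> ring=[18:NA]
Op 2: add NB@24 -> ring=[18:NA,24:NB]
Op 3: add NC@33 -> ring=[18:NA,24:NB,33:NC]
Op 4: route key 67: none >= 67, wrap to smallest pos 18 -> NA
Op 5: add ND@23 -> ring=[18:NA,23:ND,24:NB,33:NC]
Op 6: remove NA -> ring=[23:ND,24:NB,33:NC]
Final route key 63: none >= 63, wrap to smallest pos 23 -> ND

Answer: ND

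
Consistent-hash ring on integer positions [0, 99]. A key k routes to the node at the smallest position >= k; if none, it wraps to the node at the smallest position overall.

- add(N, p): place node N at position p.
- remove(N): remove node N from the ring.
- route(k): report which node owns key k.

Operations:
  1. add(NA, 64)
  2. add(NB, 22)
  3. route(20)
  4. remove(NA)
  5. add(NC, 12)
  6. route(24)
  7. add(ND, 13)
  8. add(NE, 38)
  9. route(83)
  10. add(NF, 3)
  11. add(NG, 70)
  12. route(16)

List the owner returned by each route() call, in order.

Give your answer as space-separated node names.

Answer: NB NC NC NB

Derivation:
Op 1: add NA@64 -> ring=[64:NA]
Op 2: add NB@22 -> ring=[22:NB,64:NA]
Op 3: route key 20: smallest pos >= 20 is 22 -> NB
Op 4: remove NA -> ring=[22:NB]
Op 5: add NC@12 -> ring=[12:NC,22:NB]
Op 6: route key 24: none >= 24, wrap to smallest pos 12 -> NC
Op 7: add ND@13 -> ring=[12:NC,13:ND,22:NB]
Op 8: add NE@38 -> ring=[12:NC,13:ND,22:NB,38:NE]
Op 9: route key 83: none >= 83, wrap to smallest pos 12 -> NC
Op 10: add NF@3 -> ring=[3:NF,12:NC,13:ND,22:NB,38:NE]
Op 11: add NG@70 -> ring=[3:NF,12:NC,13:ND,22:NB,38:NE,70:NG]
Op 12: route key 16: smallest pos >= 16 is 22 -> NB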